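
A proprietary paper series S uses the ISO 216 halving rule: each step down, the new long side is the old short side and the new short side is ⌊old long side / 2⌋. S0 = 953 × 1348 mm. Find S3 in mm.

337 × 476 mm

S1: ⌊1348/2⌋ × 953 = 674 × 953 mm
S2: ⌊953/2⌋ × 674 = 476 × 674 mm
S3: ⌊674/2⌋ × 476 = 337 × 476 mm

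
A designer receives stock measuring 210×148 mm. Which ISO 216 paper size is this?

Aspect ratio 210/148 ≈ 1.419 — close to the ISO √2 ≈ 1.414.
In the A-series (A0 area = 1 m²): A5 = 148 × 210 mm.

A5 (148 × 210 mm)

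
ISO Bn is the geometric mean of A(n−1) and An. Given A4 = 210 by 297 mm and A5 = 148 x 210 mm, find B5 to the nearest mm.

Short side: √(210 · 148) = √31080 ≈ 176.3 → 176 mm
Long side: √(297 · 210) = √62370 ≈ 249.7 → 250 mm

176 × 250 mm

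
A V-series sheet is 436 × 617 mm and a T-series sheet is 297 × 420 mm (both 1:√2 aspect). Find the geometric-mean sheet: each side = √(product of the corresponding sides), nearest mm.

Short side: √(436 · 297) = √129492 ≈ 359.8 → 360 mm
Long side: √(617 · 420) = √259140 ≈ 509.1 → 509 mm

360 × 509 mm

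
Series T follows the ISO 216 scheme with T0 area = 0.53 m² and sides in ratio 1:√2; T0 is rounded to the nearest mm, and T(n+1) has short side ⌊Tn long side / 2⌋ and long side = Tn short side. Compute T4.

153 × 216 mm

Let T0's short side be w mm. w · w√2 = 0.53 m² = 530,000 mm², so w ≈ 612.2 mm and w√2 ≈ 865.8 mm → T0 = 612 × 866 mm.
T1: ⌊866/2⌋ × 612 = 433 × 612 mm
T2: ⌊612/2⌋ × 433 = 306 × 433 mm
T3: ⌊433/2⌋ × 306 = 216 × 306 mm
T4: ⌊306/2⌋ × 216 = 153 × 216 mm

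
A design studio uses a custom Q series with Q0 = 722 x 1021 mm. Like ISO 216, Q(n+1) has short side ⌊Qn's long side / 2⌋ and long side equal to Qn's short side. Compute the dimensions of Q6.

Q1: ⌊1021/2⌋ × 722 = 510 × 722 mm
Q2: ⌊722/2⌋ × 510 = 361 × 510 mm
Q3: ⌊510/2⌋ × 361 = 255 × 361 mm
Q4: ⌊361/2⌋ × 255 = 180 × 255 mm
Q5: ⌊255/2⌋ × 180 = 127 × 180 mm
Q6: ⌊180/2⌋ × 127 = 90 × 127 mm

90 × 127 mm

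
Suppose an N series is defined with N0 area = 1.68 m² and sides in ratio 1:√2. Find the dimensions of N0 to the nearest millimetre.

Let the short side be w mm. Then w · w√2 = 1.68 m² = 1,680,000 mm².
w² = 1,680,000/√2, so w ≈ 1089.9 mm; long side = w√2 ≈ 1541.4 mm.

1090 × 1541 mm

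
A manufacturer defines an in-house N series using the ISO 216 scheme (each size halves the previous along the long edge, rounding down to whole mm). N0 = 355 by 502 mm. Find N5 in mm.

N1: ⌊502/2⌋ × 355 = 251 × 355 mm
N2: ⌊355/2⌋ × 251 = 177 × 251 mm
N3: ⌊251/2⌋ × 177 = 125 × 177 mm
N4: ⌊177/2⌋ × 125 = 88 × 125 mm
N5: ⌊125/2⌋ × 88 = 62 × 88 mm

62 × 88 mm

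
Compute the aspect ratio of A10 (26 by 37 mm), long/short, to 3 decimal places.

37 / 26 = 1.423
ISO 216 targets √2 ≈ 1.414; the +0.009 deviation is from mm rounding.

1.423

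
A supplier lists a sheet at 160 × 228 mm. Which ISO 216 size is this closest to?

Aspect ratio 228/160 ≈ 1.425 — close to the ISO √2 ≈ 1.414.
In the C-series (envelope sizes, between A and B): C5 = 162 × 229 mm.
Off by 3 mm total — nearest standard size.

C5 (162 × 229 mm)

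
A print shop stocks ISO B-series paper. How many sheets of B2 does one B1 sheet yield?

Each ISO step halves the sheet: 1 × B1 → 2 × B2
From B1 to B2 is 1 halving step: 2^1 = 2.

2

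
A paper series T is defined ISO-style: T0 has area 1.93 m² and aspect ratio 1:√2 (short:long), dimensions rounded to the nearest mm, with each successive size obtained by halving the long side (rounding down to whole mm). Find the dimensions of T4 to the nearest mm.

292 × 413 mm

Let T0's short side be w mm. w · w√2 = 1.93 m² = 1,930,000 mm², so w ≈ 1168.2 mm and w√2 ≈ 1652.1 mm → T0 = 1168 × 1652 mm.
T1: ⌊1652/2⌋ × 1168 = 826 × 1168 mm
T2: ⌊1168/2⌋ × 826 = 584 × 826 mm
T3: ⌊826/2⌋ × 584 = 413 × 584 mm
T4: ⌊584/2⌋ × 413 = 292 × 413 mm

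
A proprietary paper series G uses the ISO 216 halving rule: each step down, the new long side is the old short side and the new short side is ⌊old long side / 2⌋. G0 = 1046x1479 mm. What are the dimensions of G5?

G1: ⌊1479/2⌋ × 1046 = 739 × 1046 mm
G2: ⌊1046/2⌋ × 739 = 523 × 739 mm
G3: ⌊739/2⌋ × 523 = 369 × 523 mm
G4: ⌊523/2⌋ × 369 = 261 × 369 mm
G5: ⌊369/2⌋ × 261 = 184 × 261 mm

184 × 261 mm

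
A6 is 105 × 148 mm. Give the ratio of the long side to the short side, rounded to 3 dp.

148 / 105 = 1.410
ISO 216 targets √2 ≈ 1.414; the -0.005 deviation is from mm rounding.

1.410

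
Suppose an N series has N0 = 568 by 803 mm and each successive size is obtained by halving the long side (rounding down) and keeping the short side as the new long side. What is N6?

N1: ⌊803/2⌋ × 568 = 401 × 568 mm
N2: ⌊568/2⌋ × 401 = 284 × 401 mm
N3: ⌊401/2⌋ × 284 = 200 × 284 mm
N4: ⌊284/2⌋ × 200 = 142 × 200 mm
N5: ⌊200/2⌋ × 142 = 100 × 142 mm
N6: ⌊142/2⌋ × 100 = 71 × 100 mm

71 × 100 mm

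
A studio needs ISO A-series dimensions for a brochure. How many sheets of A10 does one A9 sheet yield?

2

A9 = 37 × 52 mm; A10 = 26 × 37 mm.
Each halving step doubles the count; 1 step from A9 to A10.
2^1 = 2.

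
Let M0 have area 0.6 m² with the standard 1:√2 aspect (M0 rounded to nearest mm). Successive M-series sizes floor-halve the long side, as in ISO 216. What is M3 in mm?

Let M0's short side be w mm. w · w√2 = 0.6 m² = 600,000 mm², so w ≈ 651.4 mm and w√2 ≈ 921.2 mm → M0 = 651 × 921 mm.
M1: ⌊921/2⌋ × 651 = 460 × 651 mm
M2: ⌊651/2⌋ × 460 = 325 × 460 mm
M3: ⌊460/2⌋ × 325 = 230 × 325 mm

230 × 325 mm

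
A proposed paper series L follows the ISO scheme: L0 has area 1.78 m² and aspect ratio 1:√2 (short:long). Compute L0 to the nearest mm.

1122 × 1587 mm

Let the short side be w mm. Then w · w√2 = 1.78 m² = 1,780,000 mm².
w² = 1,780,000/√2, so w ≈ 1121.9 mm; long side = w√2 ≈ 1586.6 mm.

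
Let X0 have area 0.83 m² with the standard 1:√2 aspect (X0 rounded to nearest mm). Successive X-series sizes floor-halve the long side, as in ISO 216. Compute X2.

383 × 541 mm

Let X0's short side be w mm. w · w√2 = 0.83 m² = 830,000 mm², so w ≈ 766.1 mm and w√2 ≈ 1083.4 mm → X0 = 766 × 1083 mm.
X1: ⌊1083/2⌋ × 766 = 541 × 766 mm
X2: ⌊766/2⌋ × 541 = 383 × 541 mm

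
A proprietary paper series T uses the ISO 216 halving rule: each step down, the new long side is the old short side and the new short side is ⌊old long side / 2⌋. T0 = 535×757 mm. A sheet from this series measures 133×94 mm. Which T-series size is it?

T5

T0: 535 × 757 mm
T1: 378 × 535 mm
T2: 267 × 378 mm
T3: 189 × 267 mm
T4: 133 × 189 mm
T5: 94 × 133 mm
T6: 66 × 94 mm
→ matches T5.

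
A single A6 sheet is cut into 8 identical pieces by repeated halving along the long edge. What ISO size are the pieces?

A9

8 = 2^3, so 3 halving steps.
A6 → A7 → … → A9 after 3 steps.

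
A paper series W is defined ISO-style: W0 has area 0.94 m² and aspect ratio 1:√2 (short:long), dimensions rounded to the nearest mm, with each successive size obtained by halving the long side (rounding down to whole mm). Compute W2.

Let W0's short side be w mm. w · w√2 = 0.94 m² = 940,000 mm², so w ≈ 815.3 mm and w√2 ≈ 1153.0 mm → W0 = 815 × 1153 mm.
W1: ⌊1153/2⌋ × 815 = 576 × 815 mm
W2: ⌊815/2⌋ × 576 = 407 × 576 mm

407 × 576 mm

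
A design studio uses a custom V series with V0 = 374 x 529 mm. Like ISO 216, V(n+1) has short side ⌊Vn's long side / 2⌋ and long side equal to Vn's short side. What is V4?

V1: ⌊529/2⌋ × 374 = 264 × 374 mm
V2: ⌊374/2⌋ × 264 = 187 × 264 mm
V3: ⌊264/2⌋ × 187 = 132 × 187 mm
V4: ⌊187/2⌋ × 132 = 93 × 132 mm

93 × 132 mm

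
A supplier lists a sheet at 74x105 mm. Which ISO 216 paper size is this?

Aspect ratio 105/74 ≈ 1.419 — close to the ISO √2 ≈ 1.414.
In the A-series (A0 area = 1 m²): A7 = 74 × 105 mm.

A7 (74 × 105 mm)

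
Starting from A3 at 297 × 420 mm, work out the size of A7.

A4: ⌊420/2⌋ × 297 = 210 × 297 mm
A5: ⌊297/2⌋ × 210 = 148 × 210 mm
A6: ⌊210/2⌋ × 148 = 105 × 148 mm
A7: ⌊148/2⌋ × 105 = 74 × 105 mm

74 × 105 mm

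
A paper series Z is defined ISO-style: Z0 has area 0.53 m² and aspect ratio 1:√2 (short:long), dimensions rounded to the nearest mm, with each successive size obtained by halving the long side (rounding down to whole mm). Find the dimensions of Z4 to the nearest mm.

Let Z0's short side be w mm. w · w√2 = 0.53 m² = 530,000 mm², so w ≈ 612.2 mm and w√2 ≈ 865.8 mm → Z0 = 612 × 866 mm.
Z1: ⌊866/2⌋ × 612 = 433 × 612 mm
Z2: ⌊612/2⌋ × 433 = 306 × 433 mm
Z3: ⌊433/2⌋ × 306 = 216 × 306 mm
Z4: ⌊306/2⌋ × 216 = 153 × 216 mm

153 × 216 mm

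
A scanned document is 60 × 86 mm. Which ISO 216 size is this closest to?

B8 (62 × 88 mm)

Aspect ratio 86/60 ≈ 1.433 (ISO target is √2 ≈ 1.414).
In the B-series (B0 = 1000 × 1414 mm): B8 = 62 × 88 mm.
Off by 4 mm total — nearest standard size.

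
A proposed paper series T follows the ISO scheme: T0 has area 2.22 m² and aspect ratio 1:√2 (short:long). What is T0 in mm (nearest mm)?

1253 × 1772 mm

Let the short side be w mm. Then w · w√2 = 2.22 m² = 2,220,000 mm².
w² = 2,220,000/√2, so w ≈ 1252.9 mm; long side = w√2 ≈ 1771.9 mm.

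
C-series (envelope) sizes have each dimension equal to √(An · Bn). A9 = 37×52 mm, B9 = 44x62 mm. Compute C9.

Short side: √(37 · 44) = √1628 ≈ 40.3 → 40 mm
Long side: √(52 · 62) = √3224 ≈ 56.8 → 57 mm

40 × 57 mm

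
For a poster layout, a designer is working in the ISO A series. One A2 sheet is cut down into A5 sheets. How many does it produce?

A2 = 420 × 594 mm; A5 = 148 × 210 mm.
Each halving step doubles the count; 3 steps from A2 to A5.
2^3 = 8.

8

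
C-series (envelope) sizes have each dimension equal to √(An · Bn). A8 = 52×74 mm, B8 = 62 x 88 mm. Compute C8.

Short side: √(52 · 62) = √3224 ≈ 56.8 → 57 mm
Long side: √(74 · 88) = √6512 ≈ 80.7 → 81 mm

57 × 81 mm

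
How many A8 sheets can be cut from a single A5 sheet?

8

A5 = 148 × 210 mm; A8 = 52 × 74 mm.
Each halving step doubles the count; 3 steps from A5 to A8.
2^3 = 8.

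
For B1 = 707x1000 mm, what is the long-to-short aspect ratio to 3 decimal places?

1.414

1000 / 707 = 1.414
Matches √2 ≈ 1.414 — the ISO 216 defining ratio.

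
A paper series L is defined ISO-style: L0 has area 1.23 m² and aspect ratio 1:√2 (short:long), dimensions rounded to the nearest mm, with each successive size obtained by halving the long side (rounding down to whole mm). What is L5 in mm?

Let L0's short side be w mm. w · w√2 = 1.23 m² = 1,230,000 mm², so w ≈ 932.6 mm and w√2 ≈ 1318.9 mm → L0 = 933 × 1319 mm.
L1: ⌊1319/2⌋ × 933 = 659 × 933 mm
L2: ⌊933/2⌋ × 659 = 466 × 659 mm
L3: ⌊659/2⌋ × 466 = 329 × 466 mm
L4: ⌊466/2⌋ × 329 = 233 × 329 mm
L5: ⌊329/2⌋ × 233 = 164 × 233 mm

164 × 233 mm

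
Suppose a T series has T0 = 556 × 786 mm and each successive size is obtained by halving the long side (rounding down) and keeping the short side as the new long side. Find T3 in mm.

T1 = 393 × 556 mm (from T0 by 1 halving).
T2: ⌊556/2⌋ × 393 = 278 × 393 mm
T3: ⌊393/2⌋ × 278 = 196 × 278 mm

196 × 278 mm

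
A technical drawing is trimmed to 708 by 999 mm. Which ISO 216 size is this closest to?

B1 (707 × 1000 mm)

Aspect ratio 999/708 ≈ 1.411 — close to the ISO √2 ≈ 1.414.
In the B-series (B0 = 1000 × 1414 mm): B1 = 707 × 1000 mm.
Off by 2 mm total — nearest standard size.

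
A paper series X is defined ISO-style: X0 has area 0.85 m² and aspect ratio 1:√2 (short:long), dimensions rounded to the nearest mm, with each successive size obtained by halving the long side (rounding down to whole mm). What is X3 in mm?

Let X0's short side be w mm. w · w√2 = 0.85 m² = 850,000 mm², so w ≈ 775.3 mm and w√2 ≈ 1096.4 mm → X0 = 775 × 1096 mm.
X1: ⌊1096/2⌋ × 775 = 548 × 775 mm
X2: ⌊775/2⌋ × 548 = 387 × 548 mm
X3: ⌊548/2⌋ × 387 = 274 × 387 mm

274 × 387 mm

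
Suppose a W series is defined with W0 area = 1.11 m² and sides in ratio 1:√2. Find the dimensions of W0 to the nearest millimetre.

Let the short side be w mm. Then w · w√2 = 1.11 m² = 1,110,000 mm².
w² = 1,110,000/√2, so w ≈ 885.9 mm; long side = w√2 ≈ 1252.9 mm.

886 × 1253 mm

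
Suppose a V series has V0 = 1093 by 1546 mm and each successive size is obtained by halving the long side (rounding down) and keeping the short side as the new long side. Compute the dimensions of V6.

136 × 193 mm

V1 = 773 × 1093 mm (from V0 by 1 halving).
V2: ⌊1093/2⌋ × 773 = 546 × 773 mm
V3: ⌊773/2⌋ × 546 = 386 × 546 mm
V4: ⌊546/2⌋ × 386 = 273 × 386 mm
V5: ⌊386/2⌋ × 273 = 193 × 273 mm
V6: ⌊273/2⌋ × 193 = 136 × 193 mm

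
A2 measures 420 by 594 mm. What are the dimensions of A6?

105 × 148 mm

A3: ⌊594/2⌋ × 420 = 297 × 420 mm
A4: ⌊420/2⌋ × 297 = 210 × 297 mm
A5: ⌊297/2⌋ × 210 = 148 × 210 mm
A6: ⌊210/2⌋ × 148 = 105 × 148 mm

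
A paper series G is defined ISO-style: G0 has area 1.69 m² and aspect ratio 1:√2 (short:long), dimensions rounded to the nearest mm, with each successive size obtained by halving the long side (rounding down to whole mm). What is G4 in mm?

273 × 386 mm

Let G0's short side be w mm. w · w√2 = 1.69 m² = 1,690,000 mm², so w ≈ 1093.2 mm and w√2 ≈ 1546.0 mm → G0 = 1093 × 1546 mm.
G1: ⌊1546/2⌋ × 1093 = 773 × 1093 mm
G2: ⌊1093/2⌋ × 773 = 546 × 773 mm
G3: ⌊773/2⌋ × 546 = 386 × 546 mm
G4: ⌊546/2⌋ × 386 = 273 × 386 mm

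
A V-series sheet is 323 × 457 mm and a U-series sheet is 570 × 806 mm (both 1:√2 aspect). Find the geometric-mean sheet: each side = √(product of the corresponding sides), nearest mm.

Short side: √(323 · 570) = √184110 ≈ 429.1 → 429 mm
Long side: √(457 · 806) = √368342 ≈ 606.9 → 607 mm

429 × 607 mm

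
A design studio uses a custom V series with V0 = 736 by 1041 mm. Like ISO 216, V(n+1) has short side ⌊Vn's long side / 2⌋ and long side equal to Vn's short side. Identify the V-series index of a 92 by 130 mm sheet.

V0: 736 × 1041 mm
V1: 520 × 736 mm
V2: 368 × 520 mm
V3: 260 × 368 mm
V4: 184 × 260 mm
V5: 130 × 184 mm
V6: 92 × 130 mm
V7: 65 × 92 mm
→ matches V6.

V6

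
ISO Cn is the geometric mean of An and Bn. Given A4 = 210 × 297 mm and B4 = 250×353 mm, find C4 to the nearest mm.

229 × 324 mm

Short side: √(210 · 250) = √52500 ≈ 229.1 → 229 mm
Long side: √(297 · 353) = √104841 ≈ 323.8 → 324 mm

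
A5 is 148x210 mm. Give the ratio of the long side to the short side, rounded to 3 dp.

1.419

210 / 148 = 1.419
ISO 216 targets √2 ≈ 1.414; the +0.005 deviation is from mm rounding.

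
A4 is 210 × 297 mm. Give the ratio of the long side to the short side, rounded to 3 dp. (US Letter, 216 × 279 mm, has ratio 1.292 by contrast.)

297 / 210 = 1.414
Matches √2 ≈ 1.414 — the ISO 216 defining ratio.

1.414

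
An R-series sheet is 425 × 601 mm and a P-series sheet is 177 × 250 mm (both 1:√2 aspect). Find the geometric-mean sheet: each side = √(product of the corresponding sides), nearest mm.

Short side: √(425 · 177) = √75225 ≈ 274.3 → 274 mm
Long side: √(601 · 250) = √150250 ≈ 387.6 → 388 mm

274 × 388 mm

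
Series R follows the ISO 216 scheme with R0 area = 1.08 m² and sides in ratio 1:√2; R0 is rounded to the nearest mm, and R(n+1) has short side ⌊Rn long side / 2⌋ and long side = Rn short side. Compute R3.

Let R0's short side be w mm. w · w√2 = 1.08 m² = 1,080,000 mm², so w ≈ 873.9 mm and w√2 ≈ 1235.9 mm → R0 = 874 × 1236 mm.
R1: ⌊1236/2⌋ × 874 = 618 × 874 mm
R2: ⌊874/2⌋ × 618 = 437 × 618 mm
R3: ⌊618/2⌋ × 437 = 309 × 437 mm

309 × 437 mm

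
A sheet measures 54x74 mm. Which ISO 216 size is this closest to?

A8 (52 × 74 mm)

Aspect ratio 74/54 ≈ 1.370 (ISO target is √2 ≈ 1.414).
In the A-series (A0 area = 1 m²): A8 = 52 × 74 mm.
Off by 2 mm total — nearest standard size.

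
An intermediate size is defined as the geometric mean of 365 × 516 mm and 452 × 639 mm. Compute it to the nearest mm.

Short side: √(365 · 452) = √164980 ≈ 406.2 → 406 mm
Long side: √(516 · 639) = √329724 ≈ 574.2 → 574 mm

406 × 574 mm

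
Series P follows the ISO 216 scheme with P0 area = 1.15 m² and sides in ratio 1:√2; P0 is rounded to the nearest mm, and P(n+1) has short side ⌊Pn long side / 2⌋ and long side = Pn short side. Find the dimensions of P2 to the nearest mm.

Let P0's short side be w mm. w · w√2 = 1.15 m² = 1,150,000 mm², so w ≈ 901.8 mm and w√2 ≈ 1275.3 mm → P0 = 902 × 1275 mm.
P1: ⌊1275/2⌋ × 902 = 637 × 902 mm
P2: ⌊902/2⌋ × 637 = 451 × 637 mm

451 × 637 mm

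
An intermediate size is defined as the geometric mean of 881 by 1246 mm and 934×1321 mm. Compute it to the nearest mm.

Short side: √(881 · 934) = √822854 ≈ 907.1 → 907 mm
Long side: √(1246 · 1321) = √1645966 ≈ 1283.0 → 1283 mm

907 × 1283 mm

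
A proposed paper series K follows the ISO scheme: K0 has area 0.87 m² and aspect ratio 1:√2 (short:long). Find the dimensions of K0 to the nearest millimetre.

784 × 1109 mm

Let the short side be w mm. Then w · w√2 = 0.87 m² = 870,000 mm².
w² = 870,000/√2, so w ≈ 784.3 mm; long side = w√2 ≈ 1109.2 mm.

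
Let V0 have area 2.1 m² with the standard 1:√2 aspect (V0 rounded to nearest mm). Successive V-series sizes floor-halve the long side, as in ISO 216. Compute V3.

Let V0's short side be w mm. w · w√2 = 2.1 m² = 2,100,000 mm², so w ≈ 1218.6 mm and w√2 ≈ 1723.3 mm → V0 = 1219 × 1723 mm.
V1: ⌊1723/2⌋ × 1219 = 861 × 1219 mm
V2: ⌊1219/2⌋ × 861 = 609 × 861 mm
V3: ⌊861/2⌋ × 609 = 430 × 609 mm

430 × 609 mm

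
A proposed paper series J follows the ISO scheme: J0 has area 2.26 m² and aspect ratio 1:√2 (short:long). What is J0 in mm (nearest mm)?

Let the short side be w mm. Then w · w√2 = 2.26 m² = 2,260,000 mm².
w² = 2,260,000/√2, so w ≈ 1264.1 mm; long side = w√2 ≈ 1787.8 mm.

1264 × 1788 mm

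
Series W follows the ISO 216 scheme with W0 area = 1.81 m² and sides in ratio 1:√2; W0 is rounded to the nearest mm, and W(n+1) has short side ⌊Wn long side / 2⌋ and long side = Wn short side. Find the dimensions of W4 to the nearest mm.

282 × 400 mm

Let W0's short side be w mm. w · w√2 = 1.81 m² = 1,810,000 mm², so w ≈ 1131.3 mm and w√2 ≈ 1599.9 mm → W0 = 1131 × 1600 mm.
W1: ⌊1600/2⌋ × 1131 = 800 × 1131 mm
W2: ⌊1131/2⌋ × 800 = 565 × 800 mm
W3: ⌊800/2⌋ × 565 = 400 × 565 mm
W4: ⌊565/2⌋ × 400 = 282 × 400 mm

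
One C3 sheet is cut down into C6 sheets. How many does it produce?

8

C3 = 324 × 458 mm; C6 = 114 × 162 mm.
Each halving step doubles the count; 3 steps from C3 to C6.
2^3 = 8.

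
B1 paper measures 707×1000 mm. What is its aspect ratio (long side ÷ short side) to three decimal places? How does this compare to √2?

1000 / 707 = 1.414
Matches √2 ≈ 1.414 — the ISO 216 defining ratio.

1.414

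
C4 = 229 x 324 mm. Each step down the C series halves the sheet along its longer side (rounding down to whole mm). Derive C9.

40 × 57 mm

C5: ⌊324/2⌋ × 229 = 162 × 229 mm
C6: ⌊229/2⌋ × 162 = 114 × 162 mm
C7: ⌊162/2⌋ × 114 = 81 × 114 mm
C8: ⌊114/2⌋ × 81 = 57 × 81 mm
C9: ⌊81/2⌋ × 57 = 40 × 57 mm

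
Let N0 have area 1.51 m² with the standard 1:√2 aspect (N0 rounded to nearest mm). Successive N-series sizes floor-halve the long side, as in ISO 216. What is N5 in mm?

182 × 258 mm

Let N0's short side be w mm. w · w√2 = 1.51 m² = 1,510,000 mm², so w ≈ 1033.3 mm and w√2 ≈ 1461.3 mm → N0 = 1033 × 1461 mm.
N1: ⌊1461/2⌋ × 1033 = 730 × 1033 mm
N2: ⌊1033/2⌋ × 730 = 516 × 730 mm
N3: ⌊730/2⌋ × 516 = 365 × 516 mm
N4: ⌊516/2⌋ × 365 = 258 × 365 mm
N5: ⌊365/2⌋ × 258 = 182 × 258 mm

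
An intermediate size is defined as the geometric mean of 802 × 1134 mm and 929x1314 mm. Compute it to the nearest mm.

863 × 1221 mm

Short side: √(802 · 929) = √745058 ≈ 863.2 → 863 mm
Long side: √(1134 · 1314) = √1490076 ≈ 1220.7 → 1221 mm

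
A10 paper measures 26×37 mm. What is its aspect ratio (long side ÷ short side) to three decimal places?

1.423

37 / 26 = 1.423
ISO 216 targets √2 ≈ 1.414; the +0.009 deviation is from mm rounding.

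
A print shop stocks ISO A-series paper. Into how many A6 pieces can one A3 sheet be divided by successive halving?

8

Each ISO step halves the sheet: 1 × A3 → 2 × A4 → 4 × A5 → 8 × A6
From A3 to A6 is 3 halving steps: 2^3 = 8.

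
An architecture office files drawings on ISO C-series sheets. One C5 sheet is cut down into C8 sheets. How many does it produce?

8

Each ISO step halves the sheet: 1 × C5 → 2 × C6 → 4 × C7 → 8 × C8
From C5 to C8 is 3 halving steps: 2^3 = 8.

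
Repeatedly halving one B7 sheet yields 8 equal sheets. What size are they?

B10

8 = 2^3, so 3 halving steps.
B7 → B8 → … → B10 after 3 steps.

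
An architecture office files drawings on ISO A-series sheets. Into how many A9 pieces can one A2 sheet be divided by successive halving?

128

Each ISO step halves the sheet: 1 × A2 → 2 × A3 → 4 × A4 → 8 × A5 → …
From A2 to A9 is 7 halving steps: 2^7 = 128.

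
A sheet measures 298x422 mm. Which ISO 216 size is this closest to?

A3 (297 × 420 mm)

Aspect ratio 422/298 ≈ 1.416 — close to the ISO √2 ≈ 1.414.
In the A-series (A0 area = 1 m²): A3 = 297 × 420 mm.
Off by 3 mm total — nearest standard size.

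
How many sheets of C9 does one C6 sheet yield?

8

Each ISO step halves the sheet: 1 × C6 → 2 × C7 → 4 × C8 → 8 × C9
From C6 to C9 is 3 halving steps: 2^3 = 8.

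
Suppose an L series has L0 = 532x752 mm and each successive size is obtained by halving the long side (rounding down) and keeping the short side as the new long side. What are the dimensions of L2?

L1: ⌊752/2⌋ × 532 = 376 × 532 mm
L2: ⌊532/2⌋ × 376 = 266 × 376 mm

266 × 376 mm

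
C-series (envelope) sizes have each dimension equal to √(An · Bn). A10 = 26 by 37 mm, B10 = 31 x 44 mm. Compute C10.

28 × 40 mm

Short side: √(26 · 31) = √806 ≈ 28.4 → 28 mm
Long side: √(37 · 44) = √1628 ≈ 40.3 → 40 mm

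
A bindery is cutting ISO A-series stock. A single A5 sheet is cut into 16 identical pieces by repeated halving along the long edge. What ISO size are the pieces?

16 = 2^4, so 4 halving steps.
A5 → A6 → … → A9 after 4 steps.

A9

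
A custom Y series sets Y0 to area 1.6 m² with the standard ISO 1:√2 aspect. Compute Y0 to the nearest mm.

Let the short side be w mm. Then w · w√2 = 1.6 m² = 1,600,000 mm².
w² = 1,600,000/√2, so w ≈ 1063.7 mm; long side = w√2 ≈ 1504.2 mm.

1064 × 1504 mm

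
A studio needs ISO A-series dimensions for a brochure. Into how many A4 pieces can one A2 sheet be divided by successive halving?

Each ISO step halves the sheet: 1 × A2 → 2 × A3 → 4 × A4
From A2 to A4 is 2 halving steps: 2^2 = 4.

4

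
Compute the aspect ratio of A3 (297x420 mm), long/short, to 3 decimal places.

1.414

420 / 297 = 1.414
Matches √2 ≈ 1.414 — the ISO 216 defining ratio.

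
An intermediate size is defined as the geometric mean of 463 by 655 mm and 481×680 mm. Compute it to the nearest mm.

Short side: √(463 · 481) = √222703 ≈ 471.9 → 472 mm
Long side: √(655 · 680) = √445400 ≈ 667.4 → 667 mm

472 × 667 mm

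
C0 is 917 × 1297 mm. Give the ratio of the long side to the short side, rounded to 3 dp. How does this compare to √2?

1.414

1297 / 917 = 1.414
Matches √2 ≈ 1.414 — the ISO 216 defining ratio.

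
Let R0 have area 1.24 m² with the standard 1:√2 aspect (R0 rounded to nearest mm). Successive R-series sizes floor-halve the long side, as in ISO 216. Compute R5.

Let R0's short side be w mm. w · w√2 = 1.24 m² = 1,240,000 mm², so w ≈ 936.4 mm and w√2 ≈ 1324.2 mm → R0 = 936 × 1324 mm.
R1: ⌊1324/2⌋ × 936 = 662 × 936 mm
R2: ⌊936/2⌋ × 662 = 468 × 662 mm
R3: ⌊662/2⌋ × 468 = 331 × 468 mm
R4: ⌊468/2⌋ × 331 = 234 × 331 mm
R5: ⌊331/2⌋ × 234 = 165 × 234 mm

165 × 234 mm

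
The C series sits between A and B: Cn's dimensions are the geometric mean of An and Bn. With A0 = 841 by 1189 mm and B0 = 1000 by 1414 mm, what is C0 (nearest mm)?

917 × 1297 mm

Short side: √(841 · 1000) = √841000 ≈ 917.1 → 917 mm
Long side: √(1189 · 1414) = √1681246 ≈ 1296.6 → 1297 mm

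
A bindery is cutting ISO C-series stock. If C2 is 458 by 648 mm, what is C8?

C3: ⌊648/2⌋ × 458 = 324 × 458 mm
C4: ⌊458/2⌋ × 324 = 229 × 324 mm
C5: ⌊324/2⌋ × 229 = 162 × 229 mm
C6: ⌊229/2⌋ × 162 = 114 × 162 mm
C7: ⌊162/2⌋ × 114 = 81 × 114 mm
C8: ⌊114/2⌋ × 81 = 57 × 81 mm

57 × 81 mm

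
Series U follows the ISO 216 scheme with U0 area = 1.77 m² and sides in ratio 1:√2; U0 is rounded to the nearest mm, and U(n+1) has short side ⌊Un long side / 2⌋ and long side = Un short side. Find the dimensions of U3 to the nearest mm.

395 × 559 mm

Let U0's short side be w mm. w · w√2 = 1.77 m² = 1,770,000 mm², so w ≈ 1118.7 mm and w√2 ≈ 1582.1 mm → U0 = 1119 × 1582 mm.
U1: ⌊1582/2⌋ × 1119 = 791 × 1119 mm
U2: ⌊1119/2⌋ × 791 = 559 × 791 mm
U3: ⌊791/2⌋ × 559 = 395 × 559 mm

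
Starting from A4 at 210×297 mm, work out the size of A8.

52 × 74 mm

A5: ⌊297/2⌋ × 210 = 148 × 210 mm
A6: ⌊210/2⌋ × 148 = 105 × 148 mm
A7: ⌊148/2⌋ × 105 = 74 × 105 mm
A8: ⌊105/2⌋ × 74 = 52 × 74 mm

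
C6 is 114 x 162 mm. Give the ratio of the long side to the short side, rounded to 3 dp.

162 / 114 = 1.421
ISO 216 targets √2 ≈ 1.414; the +0.007 deviation is from mm rounding.

1.421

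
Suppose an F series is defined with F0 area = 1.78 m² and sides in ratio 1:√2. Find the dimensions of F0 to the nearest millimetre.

1122 × 1587 mm

Let the short side be w mm. Then w · w√2 = 1.78 m² = 1,780,000 mm².
w² = 1,780,000/√2, so w ≈ 1121.9 mm; long side = w√2 ≈ 1586.6 mm.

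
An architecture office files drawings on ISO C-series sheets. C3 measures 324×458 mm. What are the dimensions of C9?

40 × 57 mm

C4: ⌊458/2⌋ × 324 = 229 × 324 mm
C5: ⌊324/2⌋ × 229 = 162 × 229 mm
C6: ⌊229/2⌋ × 162 = 114 × 162 mm
C7: ⌊162/2⌋ × 114 = 81 × 114 mm
C8: ⌊114/2⌋ × 81 = 57 × 81 mm
C9: ⌊81/2⌋ × 57 = 40 × 57 mm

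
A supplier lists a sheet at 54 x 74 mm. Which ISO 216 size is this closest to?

Aspect ratio 74/54 ≈ 1.370 (ISO target is √2 ≈ 1.414).
In the A-series (A0 area = 1 m²): A8 = 52 × 74 mm.
Off by 2 mm total — nearest standard size.

A8 (52 × 74 mm)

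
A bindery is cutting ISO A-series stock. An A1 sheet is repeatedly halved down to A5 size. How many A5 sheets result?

Each ISO step halves the sheet: 1 × A1 → 2 × A2 → 4 × A3 → 8 × A4 → …
From A1 to A5 is 4 halving steps: 2^4 = 16.

16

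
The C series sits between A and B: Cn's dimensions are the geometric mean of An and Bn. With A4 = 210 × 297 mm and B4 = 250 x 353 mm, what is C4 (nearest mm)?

Short side: √(210 · 250) = √52500 ≈ 229.1 → 229 mm
Long side: √(297 · 353) = √104841 ≈ 323.8 → 324 mm

229 × 324 mm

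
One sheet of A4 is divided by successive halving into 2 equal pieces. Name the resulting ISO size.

A5

2 = 2^1, so 1 halving step.
A4 → A5 → … → A5 after 1 step.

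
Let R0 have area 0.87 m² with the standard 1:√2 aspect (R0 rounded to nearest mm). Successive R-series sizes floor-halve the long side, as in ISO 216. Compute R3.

Let R0's short side be w mm. w · w√2 = 0.87 m² = 870,000 mm², so w ≈ 784.3 mm and w√2 ≈ 1109.2 mm → R0 = 784 × 1109 mm.
R1: ⌊1109/2⌋ × 784 = 554 × 784 mm
R2: ⌊784/2⌋ × 554 = 392 × 554 mm
R3: ⌊554/2⌋ × 392 = 277 × 392 mm

277 × 392 mm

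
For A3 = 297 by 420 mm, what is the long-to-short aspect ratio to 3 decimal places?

420 / 297 = 1.414
Matches √2 ≈ 1.414 — the ISO 216 defining ratio.

1.414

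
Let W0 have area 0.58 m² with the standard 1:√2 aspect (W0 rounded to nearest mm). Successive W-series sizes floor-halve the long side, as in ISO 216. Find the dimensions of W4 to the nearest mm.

160 × 226 mm

Let W0's short side be w mm. w · w√2 = 0.58 m² = 580,000 mm², so w ≈ 640.4 mm and w√2 ≈ 905.7 mm → W0 = 640 × 906 mm.
W1: ⌊906/2⌋ × 640 = 453 × 640 mm
W2: ⌊640/2⌋ × 453 = 320 × 453 mm
W3: ⌊453/2⌋ × 320 = 226 × 320 mm
W4: ⌊320/2⌋ × 226 = 160 × 226 mm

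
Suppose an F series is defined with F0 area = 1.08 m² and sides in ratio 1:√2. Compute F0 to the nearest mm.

874 × 1236 mm

Let the short side be w mm. Then w · w√2 = 1.08 m² = 1,080,000 mm².
w² = 1,080,000/√2, so w ≈ 873.9 mm; long side = w√2 ≈ 1235.9 mm.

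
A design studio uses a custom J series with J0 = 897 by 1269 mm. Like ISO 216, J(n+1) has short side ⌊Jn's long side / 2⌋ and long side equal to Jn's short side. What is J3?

317 × 448 mm

J1: ⌊1269/2⌋ × 897 = 634 × 897 mm
J2: ⌊897/2⌋ × 634 = 448 × 634 mm
J3: ⌊634/2⌋ × 448 = 317 × 448 mm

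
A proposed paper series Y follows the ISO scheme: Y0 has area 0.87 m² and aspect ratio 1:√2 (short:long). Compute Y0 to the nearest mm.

784 × 1109 mm

Let the short side be w mm. Then w · w√2 = 0.87 m² = 870,000 mm².
w² = 870,000/√2, so w ≈ 784.3 mm; long side = w√2 ≈ 1109.2 mm.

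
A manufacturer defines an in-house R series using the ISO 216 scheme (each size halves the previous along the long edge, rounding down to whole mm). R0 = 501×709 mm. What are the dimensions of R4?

R1: ⌊709/2⌋ × 501 = 354 × 501 mm
R2: ⌊501/2⌋ × 354 = 250 × 354 mm
R3: ⌊354/2⌋ × 250 = 177 × 250 mm
R4: ⌊250/2⌋ × 177 = 125 × 177 mm

125 × 177 mm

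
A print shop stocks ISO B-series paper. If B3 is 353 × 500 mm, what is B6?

125 × 176 mm

B4: ⌊500/2⌋ × 353 = 250 × 353 mm
B5: ⌊353/2⌋ × 250 = 176 × 250 mm
B6: ⌊250/2⌋ × 176 = 125 × 176 mm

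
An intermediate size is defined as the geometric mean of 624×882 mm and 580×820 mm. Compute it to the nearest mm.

602 × 850 mm

Short side: √(624 · 580) = √361920 ≈ 601.6 → 602 mm
Long side: √(882 · 820) = √723240 ≈ 850.4 → 850 mm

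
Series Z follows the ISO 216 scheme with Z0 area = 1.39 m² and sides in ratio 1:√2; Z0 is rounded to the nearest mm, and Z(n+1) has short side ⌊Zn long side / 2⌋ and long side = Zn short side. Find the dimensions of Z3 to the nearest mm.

350 × 495 mm

Let Z0's short side be w mm. w · w√2 = 1.39 m² = 1,390,000 mm², so w ≈ 991.4 mm and w√2 ≈ 1402.1 mm → Z0 = 991 × 1402 mm.
Z1: ⌊1402/2⌋ × 991 = 701 × 991 mm
Z2: ⌊991/2⌋ × 701 = 495 × 701 mm
Z3: ⌊701/2⌋ × 495 = 350 × 495 mm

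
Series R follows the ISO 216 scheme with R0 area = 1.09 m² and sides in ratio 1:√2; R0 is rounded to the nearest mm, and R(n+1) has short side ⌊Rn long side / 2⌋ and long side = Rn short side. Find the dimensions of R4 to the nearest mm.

219 × 310 mm

Let R0's short side be w mm. w · w√2 = 1.09 m² = 1,090,000 mm², so w ≈ 877.9 mm and w√2 ≈ 1241.6 mm → R0 = 878 × 1242 mm.
R1: ⌊1242/2⌋ × 878 = 621 × 878 mm
R2: ⌊878/2⌋ × 621 = 439 × 621 mm
R3: ⌊621/2⌋ × 439 = 310 × 439 mm
R4: ⌊439/2⌋ × 310 = 219 × 310 mm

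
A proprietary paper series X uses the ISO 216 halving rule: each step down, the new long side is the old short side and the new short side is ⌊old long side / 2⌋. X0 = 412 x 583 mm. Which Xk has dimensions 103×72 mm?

X0: 412 × 583 mm
X1: 291 × 412 mm
X2: 206 × 291 mm
X3: 145 × 206 mm
X4: 103 × 145 mm
X5: 72 × 103 mm
X6: 51 × 72 mm
→ matches X5.

X5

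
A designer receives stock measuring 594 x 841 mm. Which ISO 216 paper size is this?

A1 (594 × 841 mm)

Aspect ratio 841/594 ≈ 1.416 — close to the ISO √2 ≈ 1.414.
In the A-series (A0 area = 1 m²): A1 = 594 × 841 mm.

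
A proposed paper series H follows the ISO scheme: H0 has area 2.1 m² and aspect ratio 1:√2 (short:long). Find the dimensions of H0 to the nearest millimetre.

1219 × 1723 mm

Let the short side be w mm. Then w · w√2 = 2.1 m² = 2,100,000 mm².
w² = 2,100,000/√2, so w ≈ 1218.6 mm; long side = w√2 ≈ 1723.3 mm.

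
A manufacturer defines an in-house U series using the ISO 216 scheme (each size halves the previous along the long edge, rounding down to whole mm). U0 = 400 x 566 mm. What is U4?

U1: ⌊566/2⌋ × 400 = 283 × 400 mm
U2: ⌊400/2⌋ × 283 = 200 × 283 mm
U3: ⌊283/2⌋ × 200 = 141 × 200 mm
U4: ⌊200/2⌋ × 141 = 100 × 141 mm

100 × 141 mm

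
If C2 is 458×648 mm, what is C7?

81 × 114 mm

C3: ⌊648/2⌋ × 458 = 324 × 458 mm
C4: ⌊458/2⌋ × 324 = 229 × 324 mm
C5: ⌊324/2⌋ × 229 = 162 × 229 mm
C6: ⌊229/2⌋ × 162 = 114 × 162 mm
C7: ⌊162/2⌋ × 114 = 81 × 114 mm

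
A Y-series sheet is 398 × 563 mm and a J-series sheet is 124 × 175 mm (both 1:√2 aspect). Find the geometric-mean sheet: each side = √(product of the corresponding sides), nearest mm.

Short side: √(398 · 124) = √49352 ≈ 222.2 → 222 mm
Long side: √(563 · 175) = √98525 ≈ 313.9 → 314 mm

222 × 314 mm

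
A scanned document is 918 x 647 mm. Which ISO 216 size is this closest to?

C1 (648 × 917 mm)

Aspect ratio 918/647 ≈ 1.419 — close to the ISO √2 ≈ 1.414.
In the C-series (envelope sizes, between A and B): C1 = 648 × 917 mm.
Off by 2 mm total — nearest standard size.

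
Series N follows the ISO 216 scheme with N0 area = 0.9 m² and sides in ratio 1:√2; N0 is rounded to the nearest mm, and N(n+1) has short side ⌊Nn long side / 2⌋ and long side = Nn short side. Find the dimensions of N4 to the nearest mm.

Let N0's short side be w mm. w · w√2 = 0.9 m² = 900,000 mm², so w ≈ 797.7 mm and w√2 ≈ 1128.2 mm → N0 = 798 × 1128 mm.
N1: ⌊1128/2⌋ × 798 = 564 × 798 mm
N2: ⌊798/2⌋ × 564 = 399 × 564 mm
N3: ⌊564/2⌋ × 399 = 282 × 399 mm
N4: ⌊399/2⌋ × 282 = 199 × 282 mm

199 × 282 mm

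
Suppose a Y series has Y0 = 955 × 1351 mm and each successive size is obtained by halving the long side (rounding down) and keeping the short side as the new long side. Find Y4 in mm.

238 × 337 mm

Y1 = 675 × 955 mm (from Y0 by 1 halving).
Y2: ⌊955/2⌋ × 675 = 477 × 675 mm
Y3: ⌊675/2⌋ × 477 = 337 × 477 mm
Y4: ⌊477/2⌋ × 337 = 238 × 337 mm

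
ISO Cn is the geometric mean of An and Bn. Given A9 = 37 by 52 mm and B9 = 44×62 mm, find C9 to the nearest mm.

Short side: √(37 · 44) = √1628 ≈ 40.3 → 40 mm
Long side: √(52 · 62) = √3224 ≈ 56.8 → 57 mm

40 × 57 mm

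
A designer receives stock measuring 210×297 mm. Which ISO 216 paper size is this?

A4 (210 × 297 mm)

Aspect ratio 297/210 ≈ 1.414 — close to the ISO √2 ≈ 1.414.
In the A-series (A0 area = 1 m²): A4 = 210 × 297 mm.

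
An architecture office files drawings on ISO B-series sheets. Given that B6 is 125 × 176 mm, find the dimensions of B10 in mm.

31 × 44 mm

B7: ⌊176/2⌋ × 125 = 88 × 125 mm
B8: ⌊125/2⌋ × 88 = 62 × 88 mm
B9: ⌊88/2⌋ × 62 = 44 × 62 mm
B10: ⌊62/2⌋ × 44 = 31 × 44 mm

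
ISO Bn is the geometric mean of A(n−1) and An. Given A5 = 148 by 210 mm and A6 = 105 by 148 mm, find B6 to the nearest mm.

Short side: √(148 · 105) = √15540 ≈ 124.7 → 125 mm
Long side: √(210 · 148) = √31080 ≈ 176.3 → 176 mm

125 × 176 mm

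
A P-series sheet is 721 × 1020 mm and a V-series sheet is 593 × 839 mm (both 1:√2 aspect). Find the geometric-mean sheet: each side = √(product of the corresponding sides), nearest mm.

Short side: √(721 · 593) = √427553 ≈ 653.9 → 654 mm
Long side: √(1020 · 839) = √855780 ≈ 925.1 → 925 mm

654 × 925 mm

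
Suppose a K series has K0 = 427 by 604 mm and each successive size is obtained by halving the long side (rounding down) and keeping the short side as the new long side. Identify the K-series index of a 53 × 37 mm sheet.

K0: 427 × 604 mm
K1: 302 × 427 mm
K2: 213 × 302 mm
K3: 151 × 213 mm
K4: 106 × 151 mm
K5: 75 × 106 mm
K6: 53 × 75 mm
K7: 37 × 53 mm
K8: 26 × 37 mm
→ matches K7.

K7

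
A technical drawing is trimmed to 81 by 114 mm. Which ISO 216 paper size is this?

Aspect ratio 114/81 ≈ 1.407 — close to the ISO √2 ≈ 1.414.
In the C-series (envelope sizes, between A and B): C7 = 81 × 114 mm.

C7 (81 × 114 mm)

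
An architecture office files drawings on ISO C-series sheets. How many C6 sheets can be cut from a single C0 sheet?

Each ISO step halves the sheet: 1 × C0 → 2 × C1 → 4 × C2 → 8 × C3 → …
From C0 to C6 is 6 halving steps: 2^6 = 64.

64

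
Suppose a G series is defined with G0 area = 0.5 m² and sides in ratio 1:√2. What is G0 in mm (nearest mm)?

595 × 841 mm

Let the short side be w mm. Then w · w√2 = 0.5 m² = 500,000 mm².
w² = 500,000/√2, so w ≈ 594.6 mm; long side = w√2 ≈ 840.9 mm.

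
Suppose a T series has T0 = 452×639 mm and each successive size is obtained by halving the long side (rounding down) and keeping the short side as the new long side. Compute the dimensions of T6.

56 × 79 mm

T1: ⌊639/2⌋ × 452 = 319 × 452 mm
T2: ⌊452/2⌋ × 319 = 226 × 319 mm
T3: ⌊319/2⌋ × 226 = 159 × 226 mm
T4: ⌊226/2⌋ × 159 = 113 × 159 mm
T5: ⌊159/2⌋ × 113 = 79 × 113 mm
T6: ⌊113/2⌋ × 79 = 56 × 79 mm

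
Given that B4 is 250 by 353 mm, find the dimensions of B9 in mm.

44 × 62 mm

B5: ⌊353/2⌋ × 250 = 176 × 250 mm
B6: ⌊250/2⌋ × 176 = 125 × 176 mm
B7: ⌊176/2⌋ × 125 = 88 × 125 mm
B8: ⌊125/2⌋ × 88 = 62 × 88 mm
B9: ⌊88/2⌋ × 62 = 44 × 62 mm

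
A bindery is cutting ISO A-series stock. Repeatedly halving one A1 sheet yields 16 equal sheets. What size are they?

16 = 2^4, so 4 halving steps.
A1 → A2 → … → A5 after 4 steps.

A5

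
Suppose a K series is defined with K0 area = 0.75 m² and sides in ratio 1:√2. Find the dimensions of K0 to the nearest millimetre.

Let the short side be w mm. Then w · w√2 = 0.75 m² = 750,000 mm².
w² = 750,000/√2, so w ≈ 728.2 mm; long side = w√2 ≈ 1029.9 mm.

728 × 1030 mm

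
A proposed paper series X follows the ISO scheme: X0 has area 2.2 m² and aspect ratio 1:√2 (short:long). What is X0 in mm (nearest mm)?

Let the short side be w mm. Then w · w√2 = 2.2 m² = 2,200,000 mm².
w² = 2,200,000/√2, so w ≈ 1247.3 mm; long side = w√2 ≈ 1763.9 mm.

1247 × 1764 mm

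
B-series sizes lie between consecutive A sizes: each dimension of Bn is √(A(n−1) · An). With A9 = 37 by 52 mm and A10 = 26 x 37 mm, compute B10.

31 × 44 mm

Short side: √(37 · 26) = √962 ≈ 31.0 → 31 mm
Long side: √(52 · 37) = √1924 ≈ 43.9 → 44 mm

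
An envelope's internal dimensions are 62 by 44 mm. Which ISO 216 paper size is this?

Aspect ratio 62/44 ≈ 1.409 — close to the ISO √2 ≈ 1.414.
In the B-series (B0 = 1000 × 1414 mm): B9 = 44 × 62 mm.

B9 (44 × 62 mm)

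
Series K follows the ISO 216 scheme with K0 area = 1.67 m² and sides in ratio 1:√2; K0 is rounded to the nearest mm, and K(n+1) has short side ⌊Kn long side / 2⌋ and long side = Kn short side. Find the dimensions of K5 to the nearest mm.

Let K0's short side be w mm. w · w√2 = 1.67 m² = 1,670,000 mm², so w ≈ 1086.7 mm and w√2 ≈ 1536.8 mm → K0 = 1087 × 1537 mm.
K1: ⌊1537/2⌋ × 1087 = 768 × 1087 mm
K2: ⌊1087/2⌋ × 768 = 543 × 768 mm
K3: ⌊768/2⌋ × 543 = 384 × 543 mm
K4: ⌊543/2⌋ × 384 = 271 × 384 mm
K5: ⌊384/2⌋ × 271 = 192 × 271 mm

192 × 271 mm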